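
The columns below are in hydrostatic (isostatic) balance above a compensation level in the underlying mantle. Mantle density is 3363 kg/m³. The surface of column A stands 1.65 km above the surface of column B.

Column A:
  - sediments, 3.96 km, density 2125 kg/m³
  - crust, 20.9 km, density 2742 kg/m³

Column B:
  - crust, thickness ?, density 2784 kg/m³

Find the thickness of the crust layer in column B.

21.3 km

Take the compensation level at the base of the deeper column (depth z_c below the surface of column A) and equate Σ ρ_i t_i down to z_c; mantle fills any gap and the z_c terms cancel.
Column A: 3.96×2125 + 20.9×2742 + (z_c − 24.86)×3363
Column B: 1.65×0 + x×2784 + (z_c − 1.65 − 0 − x)×3363
The z_c×3363 term appears on both sides and cancels. Collect the known terms of each column as K = Σ(ρt)_known − 3363 × (depth of known layers): K_A = 65722.8 − 3363×24.86 = −17881.38; K_B = 0 − 3363×(1.65 + 0) = −5548.95.
Balance: K_A = K_B − x×(3363 − 2784), so x = (K_B − K_A)/(3363 − 2784) = 12332.4/579 = 21.3 km.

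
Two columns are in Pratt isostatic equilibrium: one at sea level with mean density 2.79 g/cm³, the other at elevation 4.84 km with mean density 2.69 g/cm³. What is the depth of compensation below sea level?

130 km

ρ_ref D = ρ (D + h) → D (ρ_ref − ρ) = ρ h.
D = ρ h/(ρ_ref − ρ) = 2.69 × 4.84 km/(2.79 − 2.69) = 130 km.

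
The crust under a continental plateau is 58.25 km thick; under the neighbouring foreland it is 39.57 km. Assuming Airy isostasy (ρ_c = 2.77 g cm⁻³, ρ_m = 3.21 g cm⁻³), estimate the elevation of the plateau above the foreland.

Excess crust Δ = 58.25 km − 39.57 km = 18.68 km, split between elevation h and root r with h + r = Δ.
Airy balance ρ_c h = (ρ_m − ρ_c) r gives r = h ρ_c/(ρ_m − ρ_c), so h (1 + ρ_c/(ρ_m − ρ_c)) = Δ, i.e. h = Δ (ρ_m − ρ_c)/ρ_m.
h = 18.68 km × 0.44/3.21 = 2.56 km.

2.56 km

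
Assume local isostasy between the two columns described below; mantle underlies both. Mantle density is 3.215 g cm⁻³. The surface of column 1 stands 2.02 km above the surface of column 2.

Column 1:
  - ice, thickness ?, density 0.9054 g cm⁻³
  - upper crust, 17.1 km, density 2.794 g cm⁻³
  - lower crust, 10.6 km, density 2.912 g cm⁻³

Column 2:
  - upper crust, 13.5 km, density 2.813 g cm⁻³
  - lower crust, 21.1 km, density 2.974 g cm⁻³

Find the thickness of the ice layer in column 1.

2.86 km

Take the compensation level at the base of the deeper column (depth z_c below the surface of column 1) and equate Σ ρ_i t_i down to z_c; mantle fills any gap and the z_c terms cancel.
Column 1: x×0.9054 + 17.1×2.794 + 10.6×2.912 + (z_c − 27.7 − x)×3.215
Column 2: 2.02×0 + 13.5×2.813 + 21.1×2.974 + (z_c − 2.02 − 34.6)×3.215
The z_c×3.215 term appears on both sides and cancels. Collect the known terms of each column as K = Σ(ρt)_known − 3.215 × (depth of known layers): K_1 = 78.6446 − 3.215×27.7 = −10.4109; K_2 = 100.7269 − 3.215×(2.02 + 34.6) = −17.0064.
Balance: K_1 − x×(3.215 − 0.9054) = K_2, so x = (K_1 − K_2)/(3.215 − 0.9054) = 6.5955/2.3096 = 2.86 km.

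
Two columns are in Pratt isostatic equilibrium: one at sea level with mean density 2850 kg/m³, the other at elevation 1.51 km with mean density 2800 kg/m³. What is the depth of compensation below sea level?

ρ_ref D = ρ (D + h) → D (ρ_ref − ρ) = ρ h.
D = ρ h/(ρ_ref − ρ) = 2800 × 1.51 km/(2850 − 2800) = 84.6 km.

84.6 km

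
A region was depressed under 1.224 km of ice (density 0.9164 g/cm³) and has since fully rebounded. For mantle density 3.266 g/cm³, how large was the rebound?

Removing the load lets mantle flow back in; uplift u satisfies ρ_ice t = ρ_m u.
u = t ρ_ice/ρ_m = 1.224 km × 0.9164/3.266 = 0.343 km.

0.343 km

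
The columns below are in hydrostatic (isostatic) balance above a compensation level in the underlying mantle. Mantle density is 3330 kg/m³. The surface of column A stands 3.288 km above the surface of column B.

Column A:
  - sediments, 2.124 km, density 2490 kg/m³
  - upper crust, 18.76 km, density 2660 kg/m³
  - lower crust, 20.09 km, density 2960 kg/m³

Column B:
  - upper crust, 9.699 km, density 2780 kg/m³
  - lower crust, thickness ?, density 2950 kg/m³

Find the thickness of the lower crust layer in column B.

Take the compensation level at the base of the deeper column (depth z_c below the surface of column A) and equate Σ ρ_i t_i down to z_c; mantle fills any gap and the z_c terms cancel.
Column A: 2.124×2490 + 18.76×2660 + 20.09×2960 + (z_c − 40.974)×3330
Column B: 3.288×0 + 9.699×2780 + x×2950 + (z_c − 3.288 − 9.699 − x)×3330
The z_c×3330 term appears on both sides and cancels. Collect the known terms of each column as K = Σ(ρt)_known − 3330 × (depth of known layers): K_A = 114656.76 − 3330×40.974 = −21786.66; K_B = 26963.22 − 3330×(3.288 + 9.699) = −16283.49.
Balance: K_A = K_B − x×(3330 − 2950), so x = (K_B − K_A)/(3330 − 2950) = 5503.17/380 = 14.5 km.

14.5 km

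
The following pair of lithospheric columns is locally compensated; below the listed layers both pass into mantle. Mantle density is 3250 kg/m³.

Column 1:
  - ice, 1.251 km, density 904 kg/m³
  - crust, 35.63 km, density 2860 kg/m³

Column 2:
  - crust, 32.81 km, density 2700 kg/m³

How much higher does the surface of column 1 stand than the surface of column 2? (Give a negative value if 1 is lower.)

−0.374 km

For any compensation level in the mantle, the mantle terms cancel and isostasy reduces to e = (Σt_1 − Σt_2) − (Σ(ρt)_1 − Σ(ρt)_2) / ρ_m.
Σt_1 = 36.881 km; Σt_2 = 32.81 km; Σ(ρt)_1 = 103032.704; Σ(ρt)_2 = 88587 (in km·kg/m³).
e = (36.881 − 32.81) − (103032.704 − 88587) / 3250 = −0.374 km.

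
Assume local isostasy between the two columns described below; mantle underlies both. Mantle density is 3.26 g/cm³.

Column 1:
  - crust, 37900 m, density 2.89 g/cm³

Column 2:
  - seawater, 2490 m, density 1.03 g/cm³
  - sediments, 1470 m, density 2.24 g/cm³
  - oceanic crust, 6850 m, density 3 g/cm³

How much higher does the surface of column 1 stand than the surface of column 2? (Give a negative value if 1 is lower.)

1590 m

For any compensation level in the mantle, the mantle terms cancel and isostasy reduces to e = (Σt_1 − Σt_2) − (Σ(ρt)_1 − Σ(ρt)_2) / ρ_m.
Σt_1 = 37900 m; Σt_2 = 10810 m; Σ(ρt)_1 = 109531; Σ(ρt)_2 = 26407.5 (in m·g/cm³).
e = (37900 − 10810) − (109531 − 26407.5) / 3.26 = 1590 m.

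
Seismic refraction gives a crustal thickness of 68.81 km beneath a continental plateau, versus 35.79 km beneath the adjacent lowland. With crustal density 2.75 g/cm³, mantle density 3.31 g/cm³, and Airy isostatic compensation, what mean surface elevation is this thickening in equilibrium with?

Excess crust Δ = 68.81 km − 35.79 km = 33.02 km, split between elevation h and root r with h + r = Δ.
Airy balance ρ_c h = (ρ_m − ρ_c) r gives r = h ρ_c/(ρ_m − ρ_c), so h (1 + ρ_c/(ρ_m − ρ_c)) = Δ, i.e. h = Δ (ρ_m − ρ_c)/ρ_m.
h = 33.02 km × 0.56/3.31 = 5.59 km.

5.59 km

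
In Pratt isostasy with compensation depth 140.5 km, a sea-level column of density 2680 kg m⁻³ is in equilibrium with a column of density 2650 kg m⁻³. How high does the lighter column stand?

1.59 km

ρ_ref D = ρ (D + h) → h = D (ρ_ref − ρ)/ρ.
h = 140.5 km × (2680 − 2650)/2650 = 1.59 km.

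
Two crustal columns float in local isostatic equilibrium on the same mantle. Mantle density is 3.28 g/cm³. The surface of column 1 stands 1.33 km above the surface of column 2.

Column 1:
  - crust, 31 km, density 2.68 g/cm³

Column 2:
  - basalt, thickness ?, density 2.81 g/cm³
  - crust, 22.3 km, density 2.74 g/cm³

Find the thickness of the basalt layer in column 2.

Take the compensation level at the base of the deeper column (depth z_c below the surface of column 1) and equate Σ ρ_i t_i down to z_c; mantle fills any gap and the z_c terms cancel.
Column 1: 31×2.68 + (z_c − 31)×3.28
Column 2: 1.33×0 + x×2.81 + 22.3×2.74 + (z_c − 1.33 − 22.3 − x)×3.28
The z_c×3.28 term appears on both sides and cancels. Collect the known terms of each column as K = Σ(ρt)_known − 3.28 × (depth of known layers): K_1 = 83.08 − 3.28×31 = −18.6; K_2 = 61.102 − 3.28×(1.33 + 22.3) = −16.4044.
Balance: K_1 = K_2 − x×(3.28 − 2.81), so x = (K_2 − K_1)/(3.28 − 2.81) = 2.1956/0.47 = 4.67 km.

4.67 km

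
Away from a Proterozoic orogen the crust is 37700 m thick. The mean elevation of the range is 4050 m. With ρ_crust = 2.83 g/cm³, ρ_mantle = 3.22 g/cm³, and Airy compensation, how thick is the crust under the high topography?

Root depth r = h ρ_c / (ρ_m − ρ_c) = 4050 m × 2.83 / 0.39 = 29390 m.
Total thickness = T + h + r = 37700 m + 4050 m + 29390 m = 71100 m.

71100 m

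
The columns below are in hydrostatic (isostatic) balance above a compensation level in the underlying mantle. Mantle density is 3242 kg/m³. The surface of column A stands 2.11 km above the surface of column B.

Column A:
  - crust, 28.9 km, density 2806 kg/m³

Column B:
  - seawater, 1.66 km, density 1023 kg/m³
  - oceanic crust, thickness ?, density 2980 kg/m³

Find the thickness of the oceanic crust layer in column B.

7.92 km

Take the compensation level at the base of the deeper column (depth z_c below the surface of column A) and equate Σ ρ_i t_i down to z_c; mantle fills any gap and the z_c terms cancel.
Column A: 28.9×2806 + (z_c − 28.9)×3242
Column B: 2.11×0 + 1.66×1023 + x×2980 + (z_c − 2.11 − 1.66 − x)×3242
The z_c×3242 term appears on both sides and cancels. Collect the known terms of each column as K = Σ(ρt)_known − 3242 × (depth of known layers): K_A = 81093.4 − 3242×28.9 = −12600.4; K_B = 1698.18 − 3242×(2.11 + 1.66) = −10524.16.
Balance: K_A = K_B − x×(3242 − 2980), so x = (K_B − K_A)/(3242 − 2980) = 2076.24/262 = 7.92 km.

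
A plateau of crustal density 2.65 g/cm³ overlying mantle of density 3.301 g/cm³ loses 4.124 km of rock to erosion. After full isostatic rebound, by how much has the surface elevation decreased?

0.813 km

Rebound u = e ρ_c/ρ_m = 4.124 km × 2.65/3.301 = 3.311 km.
Net surface drop = e − u = 4.124 km − 3.311 km = e (ρ_m − ρ_c)/ρ_m = 0.813 km.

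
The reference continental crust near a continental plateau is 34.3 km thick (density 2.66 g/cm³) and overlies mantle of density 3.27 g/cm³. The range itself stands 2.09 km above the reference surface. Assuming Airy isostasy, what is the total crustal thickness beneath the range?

45.5 km

Root depth r = h ρ_c / (ρ_m − ρ_c) = 2.09 km × 2.66 / 0.61 = 9.114 km.
Total thickness = T + h + r = 34.3 km + 2.09 km + 9.114 km = 45.5 km.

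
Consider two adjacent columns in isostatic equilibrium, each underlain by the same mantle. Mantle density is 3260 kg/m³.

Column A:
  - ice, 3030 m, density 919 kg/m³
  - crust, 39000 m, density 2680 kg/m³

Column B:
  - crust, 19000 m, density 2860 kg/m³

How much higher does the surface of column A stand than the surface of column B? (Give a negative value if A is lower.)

6780 m

For any compensation level in the mantle, the mantle terms cancel and isostasy reduces to e = (Σt_A − Σt_B) − (Σ(ρt)_A − Σ(ρt)_B) / ρ_m.
Σt_A = 42030 m; Σt_B = 19000 m; Σ(ρt)_A = 107304570; Σ(ρt)_B = 54340000 (in m·kg/m³).
e = (42030 − 19000) − (107304570 − 54340000) / 3260 = 6780 m.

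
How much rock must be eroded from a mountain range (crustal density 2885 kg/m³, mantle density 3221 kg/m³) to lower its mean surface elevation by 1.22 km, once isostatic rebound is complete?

11.7 km

Net drop Δ = e − u = e − e ρ_c/ρ_m = e (ρ_m − ρ_c)/ρ_m.
e = Δ ρ_m/(ρ_m − ρ_c) = 1.22 km × 3221/336 = 11.7 km.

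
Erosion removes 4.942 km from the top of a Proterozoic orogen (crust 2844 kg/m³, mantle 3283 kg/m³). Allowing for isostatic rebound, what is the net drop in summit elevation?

0.661 km

Rebound u = e ρ_c/ρ_m = 4.942 km × 2844/3283 = 4.281 km.
Net surface drop = e − u = 4.942 km − 4.281 km = e (ρ_m − ρ_c)/ρ_m = 0.661 km.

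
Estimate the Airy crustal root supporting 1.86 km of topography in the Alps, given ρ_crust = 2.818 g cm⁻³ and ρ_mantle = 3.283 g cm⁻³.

11.3 km

Balancing pressure at the compensation depth: the weight of the topography is balanced by the buoyancy of the root, ρ_c h = (ρ_m − ρ_c) r.
r = h · ρ_c / (ρ_m − ρ_c) = 1.86 km × 2.818 / (3.283 − 2.818) = 11.3 km.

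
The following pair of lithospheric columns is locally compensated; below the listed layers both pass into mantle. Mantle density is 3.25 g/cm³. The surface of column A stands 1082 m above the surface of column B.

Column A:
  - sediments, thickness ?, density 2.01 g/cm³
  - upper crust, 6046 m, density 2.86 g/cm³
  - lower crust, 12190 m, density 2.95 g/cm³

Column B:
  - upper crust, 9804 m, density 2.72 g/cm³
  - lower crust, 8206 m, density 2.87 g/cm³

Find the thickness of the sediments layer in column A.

4690 m

Take the compensation level at the base of the deeper column (depth z_c below the surface of column A) and equate Σ ρ_i t_i down to z_c; mantle fills any gap and the z_c terms cancel.
Column A: x×2.01 + 6046×2.86 + 12190×2.95 + (z_c − 18236 − x)×3.25
Column B: 1082×0 + 9804×2.72 + 8206×2.87 + (z_c − 1082 − 18010)×3.25
The z_c×3.25 term appears on both sides and cancels. Collect the known terms of each column as K = Σ(ρt)_known − 3.25 × (depth of known layers): K_A = 53252.06 − 3.25×18236 = −6014.94; K_B = 50218.1 − 3.25×(1082 + 18010) = −11830.9.
Balance: K_A − x×(3.25 − 2.01) = K_B, so x = (K_A − K_B)/(3.25 − 2.01) = 5815.96/1.24 = 4690 m.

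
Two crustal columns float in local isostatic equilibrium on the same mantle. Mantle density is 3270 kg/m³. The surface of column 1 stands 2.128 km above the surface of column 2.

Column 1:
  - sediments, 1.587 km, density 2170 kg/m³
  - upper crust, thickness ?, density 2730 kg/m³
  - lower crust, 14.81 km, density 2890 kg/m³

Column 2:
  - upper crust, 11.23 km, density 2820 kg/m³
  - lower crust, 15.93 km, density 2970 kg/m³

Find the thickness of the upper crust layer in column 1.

Take the compensation level at the base of the deeper column (depth z_c below the surface of column 1) and equate Σ ρ_i t_i down to z_c; mantle fills any gap and the z_c terms cancel.
Column 1: 1.587×2170 + x×2730 + 14.81×2890 + (z_c − 16.397 − x)×3270
Column 2: 2.128×0 + 11.23×2820 + 15.93×2970 + (z_c − 2.128 − 27.16)×3270
The z_c×3270 term appears on both sides and cancels. Collect the known terms of each column as K = Σ(ρt)_known − 3270 × (depth of known layers): K_1 = 46244.69 − 3270×16.397 = −7373.5; K_2 = 78980.7 − 3270×(2.128 + 27.16) = −16791.06.
Balance: K_1 − x×(3270 − 2730) = K_2, so x = (K_1 − K_2)/(3270 − 2730) = 9417.56/540 = 17.4 km.

17.4 km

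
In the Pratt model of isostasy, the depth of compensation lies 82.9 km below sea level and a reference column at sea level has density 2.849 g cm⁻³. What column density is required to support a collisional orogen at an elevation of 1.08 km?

Pratt balance: ρ_ref D = ρ (D + h).
ρ = ρ_ref D/(D + h) = 2.849 × 82.9 km/(82.9 km + 1.08 km) = 2.81 g cm⁻³.

2.81 g cm⁻³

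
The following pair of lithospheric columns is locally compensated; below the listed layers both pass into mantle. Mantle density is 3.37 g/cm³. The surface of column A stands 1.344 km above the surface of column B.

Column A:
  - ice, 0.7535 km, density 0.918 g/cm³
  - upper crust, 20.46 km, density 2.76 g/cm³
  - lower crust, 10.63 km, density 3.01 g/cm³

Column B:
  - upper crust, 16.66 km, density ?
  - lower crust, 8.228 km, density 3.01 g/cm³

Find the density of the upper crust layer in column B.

2.73 g/cm³

Take the compensation level at the base of the deeper column (depth z_c below the surface of column A) and equate Σ ρ_i t_i down to z_c; mantle fills any gap and the z_c terms cancel.
Column A: 0.7535×0.918 + 20.46×2.76 + 10.63×3.01 + (z_c − 31.8435)×3.37
Column B: 1.344×0 + 16.66×ρ + 8.228×3.01 + (z_c − 1.344 − 24.888)×3.37
The z_c×3.37 term appears on both sides and cancels. Collect the known terms of each column as K = Σ(ρt)_known − 3.37 × (depth of known layers): K_A = 89.157613 − 3.37×31.8435 = −18.154982; K_B = 24.76628 − 3.37×(1.344 + 24.888) = −63.63556.
Balance: K_A = K_B + 16.66×ρ, so ρ = (K_A − K_B)/16.66 = 45.4806/16.66 = 2.73 g/cm³.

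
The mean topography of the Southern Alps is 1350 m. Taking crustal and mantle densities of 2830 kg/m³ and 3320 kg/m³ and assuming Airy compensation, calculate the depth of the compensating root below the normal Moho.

Isostatic balance requires: the weight of the topography is balanced by the buoyancy of the root, ρ_c h = (ρ_m − ρ_c) r.
r = h · ρ_c / (ρ_m − ρ_c) = 1350 m × 2830 / (3320 − 2830) = 7800 m.

7800 m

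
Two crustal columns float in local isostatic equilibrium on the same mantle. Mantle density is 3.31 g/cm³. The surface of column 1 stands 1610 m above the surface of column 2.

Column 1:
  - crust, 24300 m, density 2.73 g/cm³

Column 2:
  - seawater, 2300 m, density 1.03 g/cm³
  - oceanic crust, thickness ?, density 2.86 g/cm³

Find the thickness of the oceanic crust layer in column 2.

Take the compensation level at the base of the deeper column (depth z_c below the surface of column 1) and equate Σ ρ_i t_i down to z_c; mantle fills any gap and the z_c terms cancel.
Column 1: 24300×2.73 + (z_c − 24300)×3.31
Column 2: 1610×0 + 2300×1.03 + x×2.86 + (z_c − 1610 − 2300 − x)×3.31
The z_c×3.31 term appears on both sides and cancels. Collect the known terms of each column as K = Σ(ρt)_known − 3.31 × (depth of known layers): K_1 = 66339 − 3.31×24300 = −14094; K_2 = 2369 − 3.31×(1610 + 2300) = −10573.1.
Balance: K_1 = K_2 − x×(3.31 − 2.86), so x = (K_2 − K_1)/(3.31 − 2.86) = 3520.9/0.45 = 7820 m.

7820 m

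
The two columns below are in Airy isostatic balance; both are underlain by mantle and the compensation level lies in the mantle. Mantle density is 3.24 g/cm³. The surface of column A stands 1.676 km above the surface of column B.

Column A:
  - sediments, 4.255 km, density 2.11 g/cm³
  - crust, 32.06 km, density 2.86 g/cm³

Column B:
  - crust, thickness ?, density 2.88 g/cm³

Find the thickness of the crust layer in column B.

32.1 km

Take the compensation level at the base of the deeper column (depth z_c below the surface of column A) and equate Σ ρ_i t_i down to z_c; mantle fills any gap and the z_c terms cancel.
Column A: 4.255×2.11 + 32.06×2.86 + (z_c − 36.315)×3.24
Column B: 1.676×0 + x×2.88 + (z_c − 1.676 − 0 − x)×3.24
The z_c×3.24 term appears on both sides and cancels. Collect the known terms of each column as K = Σ(ρt)_known − 3.24 × (depth of known layers): K_A = 100.66965 − 3.24×36.315 = −16.99095; K_B = 0 − 3.24×(1.676 + 0) = −5.43024.
Balance: K_A = K_B − x×(3.24 − 2.88), so x = (K_B − K_A)/(3.24 − 2.88) = 11.5607/0.36 = 32.1 km.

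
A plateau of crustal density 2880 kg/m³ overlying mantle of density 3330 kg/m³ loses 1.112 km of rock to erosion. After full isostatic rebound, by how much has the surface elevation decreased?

0.15 km

Rebound u = e ρ_c/ρ_m = 1.112 km × 2880/3330 = 0.9617 km.
Net surface drop = e − u = 1.112 km − 0.9617 km = e (ρ_m − ρ_c)/ρ_m = 0.15 km.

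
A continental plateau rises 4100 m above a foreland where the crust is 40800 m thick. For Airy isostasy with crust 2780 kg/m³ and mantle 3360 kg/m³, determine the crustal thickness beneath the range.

64600 m

Root depth r = h ρ_c / (ρ_m − ρ_c) = 4100 m × 2780 / 580 = 19650 m.
Total thickness = T + h + r = 40800 m + 4100 m + 19650 m = 64600 m.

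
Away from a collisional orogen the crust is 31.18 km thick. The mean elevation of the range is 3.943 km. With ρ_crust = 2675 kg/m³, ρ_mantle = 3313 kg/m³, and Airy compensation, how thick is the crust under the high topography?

51.7 km

Root depth r = h ρ_c / (ρ_m − ρ_c) = 3.943 km × 2675 / 638 = 16.53 km.
Total thickness = T + h + r = 31.18 km + 3.943 km + 16.53 km = 51.7 km.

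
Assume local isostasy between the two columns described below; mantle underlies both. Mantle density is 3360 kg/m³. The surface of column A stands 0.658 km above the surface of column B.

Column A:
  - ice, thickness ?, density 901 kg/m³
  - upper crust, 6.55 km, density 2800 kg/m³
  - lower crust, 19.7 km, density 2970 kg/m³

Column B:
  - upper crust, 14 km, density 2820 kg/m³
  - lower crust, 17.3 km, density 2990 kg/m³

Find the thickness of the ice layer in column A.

Take the compensation level at the base of the deeper column (depth z_c below the surface of column A) and equate Σ ρ_i t_i down to z_c; mantle fills any gap and the z_c terms cancel.
Column A: x×901 + 6.55×2800 + 19.7×2970 + (z_c − 26.25 − x)×3360
Column B: 0.658×0 + 14×2820 + 17.3×2990 + (z_c − 0.658 − 31.3)×3360
The z_c×3360 term appears on both sides and cancels. Collect the known terms of each column as K = Σ(ρt)_known − 3360 × (depth of known layers): K_A = 76849 − 3360×26.25 = −11351; K_B = 91207 − 3360×(0.658 + 31.3) = −16171.88.
Balance: K_A − x×(3360 − 901) = K_B, so x = (K_A − K_B)/(3360 − 901) = 4820.88/2459 = 1.96 km.

1.96 km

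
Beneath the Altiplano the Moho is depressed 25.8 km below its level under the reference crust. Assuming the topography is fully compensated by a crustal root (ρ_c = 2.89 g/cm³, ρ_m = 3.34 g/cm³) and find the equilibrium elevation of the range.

4.02 km

By Archimedes' principle applied to the lithosphere: ρ_c h = (ρ_m − ρ_c) r.
h = r (ρ_m − ρ_c) / ρ_c = 25.8 km × (3.34 − 2.89) / 2.89 = 4.02 km.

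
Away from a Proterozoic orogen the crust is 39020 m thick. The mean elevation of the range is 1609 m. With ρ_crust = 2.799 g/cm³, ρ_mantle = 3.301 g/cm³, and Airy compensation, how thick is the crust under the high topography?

Root depth r = h ρ_c / (ρ_m − ρ_c) = 1609 m × 2.799 / 0.502 = 8971 m.
Total thickness = T + h + r = 39020 m + 1609 m + 8971 m = 49600 m.

49600 m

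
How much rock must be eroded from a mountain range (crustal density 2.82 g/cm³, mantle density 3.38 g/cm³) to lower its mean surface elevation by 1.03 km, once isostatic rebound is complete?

6.22 km

Net drop Δ = e − u = e − e ρ_c/ρ_m = e (ρ_m − ρ_c)/ρ_m.
e = Δ ρ_m/(ρ_m − ρ_c) = 1.03 km × 3.38/0.56 = 6.22 km.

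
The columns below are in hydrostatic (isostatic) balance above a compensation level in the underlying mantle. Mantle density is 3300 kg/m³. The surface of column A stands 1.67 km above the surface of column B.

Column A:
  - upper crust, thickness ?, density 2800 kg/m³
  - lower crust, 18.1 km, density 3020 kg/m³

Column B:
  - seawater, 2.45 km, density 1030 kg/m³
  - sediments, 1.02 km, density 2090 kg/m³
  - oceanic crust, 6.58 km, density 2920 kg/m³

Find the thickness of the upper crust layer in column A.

19.5 km

Take the compensation level at the base of the deeper column (depth z_c below the surface of column A) and equate Σ ρ_i t_i down to z_c; mantle fills any gap and the z_c terms cancel.
Column A: x×2800 + 18.1×3020 + (z_c − 18.1 − x)×3300
Column B: 1.67×0 + 2.45×1030 + 1.02×2090 + 6.58×2920 + (z_c − 1.67 − 10.05)×3300
The z_c×3300 term appears on both sides and cancels. Collect the known terms of each column as K = Σ(ρt)_known − 3300 × (depth of known layers): K_A = 54662 − 3300×18.1 = −5068; K_B = 23868.9 − 3300×(1.67 + 10.05) = −14807.1.
Balance: K_A − x×(3300 − 2800) = K_B, so x = (K_A − K_B)/(3300 − 2800) = 9739.1/500 = 19.5 km.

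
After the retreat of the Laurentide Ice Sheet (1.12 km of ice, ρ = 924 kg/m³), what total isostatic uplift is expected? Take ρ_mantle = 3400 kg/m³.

0.304 km

Removing the load lets mantle flow back in; uplift u satisfies ρ_ice t = ρ_m u.
u = t ρ_ice/ρ_m = 1.12 km × 924/3400 = 0.304 km.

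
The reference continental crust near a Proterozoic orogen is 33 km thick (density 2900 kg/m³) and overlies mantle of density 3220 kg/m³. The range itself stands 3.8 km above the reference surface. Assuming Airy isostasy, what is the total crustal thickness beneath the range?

71.2 km

Root depth r = h ρ_c / (ρ_m − ρ_c) = 3.8 km × 2900 / 320 = 34.44 km.
Total thickness = T + h + r = 33 km + 3.8 km + 34.44 km = 71.2 km.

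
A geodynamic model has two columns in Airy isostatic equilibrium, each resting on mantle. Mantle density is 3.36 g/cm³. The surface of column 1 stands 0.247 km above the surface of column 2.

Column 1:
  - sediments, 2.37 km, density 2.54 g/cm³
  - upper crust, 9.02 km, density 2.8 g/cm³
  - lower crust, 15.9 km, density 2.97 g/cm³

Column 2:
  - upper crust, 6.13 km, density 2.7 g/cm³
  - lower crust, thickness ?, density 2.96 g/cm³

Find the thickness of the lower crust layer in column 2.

Take the compensation level at the base of the deeper column (depth z_c below the surface of column 1) and equate Σ ρ_i t_i down to z_c; mantle fills any gap and the z_c terms cancel.
Column 1: 2.37×2.54 + 9.02×2.8 + 15.9×2.97 + (z_c − 27.29)×3.36
Column 2: 0.247×0 + 6.13×2.7 + x×2.96 + (z_c − 0.247 − 6.13 − x)×3.36
The z_c×3.36 term appears on both sides and cancels. Collect the known terms of each column as K = Σ(ρt)_known − 3.36 × (depth of known layers): K_1 = 78.4988 − 3.36×27.29 = −13.1956; K_2 = 16.551 − 3.36×(0.247 + 6.13) = −4.87572.
Balance: K_1 = K_2 − x×(3.36 − 2.96), so x = (K_2 − K_1)/(3.36 − 2.96) = 8.31988/0.4 = 20.8 km.

20.8 km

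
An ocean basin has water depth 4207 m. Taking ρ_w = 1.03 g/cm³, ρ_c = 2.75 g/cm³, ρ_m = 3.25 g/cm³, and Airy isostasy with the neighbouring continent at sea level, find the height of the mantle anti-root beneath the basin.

Balancing pressure at the compensation depth: replacing crust with seawater at the top is compensated by replacing crust with mantle at the base: d (ρ_c − ρ_w) = a (ρ_m − ρ_c).
a = d (ρ_c − ρ_w)/(ρ_m − ρ_c) = 4207 m × 1.72/0.5 = 14500 m.

14500 m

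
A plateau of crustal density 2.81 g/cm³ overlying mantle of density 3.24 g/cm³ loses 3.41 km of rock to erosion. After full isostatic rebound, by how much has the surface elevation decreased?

Rebound u = e ρ_c/ρ_m = 3.41 km × 2.81/3.24 = 2.957 km.
Net surface drop = e − u = 3.41 km − 2.957 km = e (ρ_m − ρ_c)/ρ_m = 0.453 km.

0.453 km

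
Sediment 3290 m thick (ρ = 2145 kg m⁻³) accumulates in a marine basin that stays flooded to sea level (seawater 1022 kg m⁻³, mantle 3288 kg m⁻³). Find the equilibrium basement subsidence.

Submarine loading: the sediment displaces seawater, and the subsidence is in turn flooded, so s (ρ_m − ρ_w) = t (ρ_sed − ρ_w).
s = 3290 m × (2145 − 1022) / (3288 − 1022) = 1630 m.

1630 m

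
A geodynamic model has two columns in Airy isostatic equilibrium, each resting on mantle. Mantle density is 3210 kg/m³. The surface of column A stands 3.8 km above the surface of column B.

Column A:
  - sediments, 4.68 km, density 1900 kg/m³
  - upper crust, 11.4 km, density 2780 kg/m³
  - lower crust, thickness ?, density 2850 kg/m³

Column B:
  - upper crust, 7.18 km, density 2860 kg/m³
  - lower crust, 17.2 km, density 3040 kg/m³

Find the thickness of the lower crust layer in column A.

18.3 km

Take the compensation level at the base of the deeper column (depth z_c below the surface of column A) and equate Σ ρ_i t_i down to z_c; mantle fills any gap and the z_c terms cancel.
Column A: 4.68×1900 + 11.4×2780 + x×2850 + (z_c − 16.08 − x)×3210
Column B: 3.8×0 + 7.18×2860 + 17.2×3040 + (z_c − 3.8 − 24.38)×3210
The z_c×3210 term appears on both sides and cancels. Collect the known terms of each column as K = Σ(ρt)_known − 3210 × (depth of known layers): K_A = 40584 − 3210×16.08 = −11032.8; K_B = 72822.8 − 3210×(3.8 + 24.38) = −17635.
Balance: K_A − x×(3210 − 2850) = K_B, so x = (K_A − K_B)/(3210 − 2850) = 6602.2/360 = 18.3 km.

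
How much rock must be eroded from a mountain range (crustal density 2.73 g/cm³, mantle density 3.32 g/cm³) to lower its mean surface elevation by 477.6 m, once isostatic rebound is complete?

2690 m

Net drop Δ = e − u = e − e ρ_c/ρ_m = e (ρ_m − ρ_c)/ρ_m.
e = Δ ρ_m/(ρ_m − ρ_c) = 477.6 m × 3.32/0.59 = 2690 m.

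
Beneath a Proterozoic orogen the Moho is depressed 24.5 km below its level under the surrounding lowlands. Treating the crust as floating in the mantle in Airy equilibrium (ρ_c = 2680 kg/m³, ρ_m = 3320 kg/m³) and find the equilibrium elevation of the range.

5.85 km

Equating mass per unit area of the two columns: ρ_c h = (ρ_m − ρ_c) r.
h = r (ρ_m − ρ_c) / ρ_c = 24.5 km × (3320 − 2680) / 2680 = 5.85 km.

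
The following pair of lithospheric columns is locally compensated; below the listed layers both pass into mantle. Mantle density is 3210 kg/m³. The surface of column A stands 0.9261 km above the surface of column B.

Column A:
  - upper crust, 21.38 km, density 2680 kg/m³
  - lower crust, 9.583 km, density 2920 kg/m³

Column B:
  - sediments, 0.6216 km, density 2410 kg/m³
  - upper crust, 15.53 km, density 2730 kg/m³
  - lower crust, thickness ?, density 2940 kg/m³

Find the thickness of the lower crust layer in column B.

Take the compensation level at the base of the deeper column (depth z_c below the surface of column A) and equate Σ ρ_i t_i down to z_c; mantle fills any gap and the z_c terms cancel.
Column A: 21.38×2680 + 9.583×2920 + (z_c − 30.963)×3210
Column B: 0.9261×0 + 0.6216×2410 + 15.53×2730 + x×2940 + (z_c − 0.9261 − 16.1516 − x)×3210
The z_c×3210 term appears on both sides and cancels. Collect the known terms of each column as K = Σ(ρt)_known − 3210 × (depth of known layers): K_A = 85280.76 − 3210×30.963 = −14110.47; K_B = 43894.956 − 3210×(0.9261 + 16.1516) = −10924.461.
Balance: K_A = K_B − x×(3210 − 2940), so x = (K_B − K_A)/(3210 − 2940) = 3186.01/270 = 11.8 km.

11.8 km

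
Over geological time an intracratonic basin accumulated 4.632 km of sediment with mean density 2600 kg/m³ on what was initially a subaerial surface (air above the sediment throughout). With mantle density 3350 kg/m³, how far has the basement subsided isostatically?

3.59 km

Subaerial load: s = t ρ_sed / ρ_m = 4.632 km × 2600/3350 = 3.59 km.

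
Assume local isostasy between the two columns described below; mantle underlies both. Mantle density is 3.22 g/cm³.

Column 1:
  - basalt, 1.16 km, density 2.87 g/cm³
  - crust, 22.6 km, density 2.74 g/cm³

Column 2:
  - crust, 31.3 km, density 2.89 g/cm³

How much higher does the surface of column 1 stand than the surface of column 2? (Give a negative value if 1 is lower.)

For any compensation level in the mantle, the mantle terms cancel and isostasy reduces to e = (Σt_1 − Σt_2) − (Σ(ρt)_1 − Σ(ρt)_2) / ρ_m.
Σt_1 = 23.76 km; Σt_2 = 31.3 km; Σ(ρt)_1 = 65.2532; Σ(ρt)_2 = 90.457 (in km·g/cm³).
e = (23.76 − 31.3) − (65.2532 − 90.457) / 3.22 = 0.287 km.

0.287 km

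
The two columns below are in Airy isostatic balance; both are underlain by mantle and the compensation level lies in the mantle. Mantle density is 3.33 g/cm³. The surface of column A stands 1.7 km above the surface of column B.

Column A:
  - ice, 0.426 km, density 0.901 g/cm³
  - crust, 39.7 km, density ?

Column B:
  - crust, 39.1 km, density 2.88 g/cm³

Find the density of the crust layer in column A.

Take the compensation level at the base of the deeper column (depth z_c below the surface of column A) and equate Σ ρ_i t_i down to z_c; mantle fills any gap and the z_c terms cancel.
Column A: 0.426×0.901 + 39.7×ρ + (z_c − 40.126)×3.33
Column B: 1.7×0 + 39.1×2.88 + (z_c − 1.7 − 39.1)×3.33
The z_c×3.33 term appears on both sides and cancels. Collect the known terms of each column as K = Σ(ρt)_known − 3.33 × (depth of known layers): K_A = 0.383826 − 3.33×40.126 = −133.235754; K_B = 112.608 − 3.33×(1.7 + 39.1) = −23.256.
Balance: K_A + 39.7×ρ = K_B, so ρ = (K_B − K_A)/39.7 = 109.98/39.7 = 2.77 g/cm³.

2.77 g/cm³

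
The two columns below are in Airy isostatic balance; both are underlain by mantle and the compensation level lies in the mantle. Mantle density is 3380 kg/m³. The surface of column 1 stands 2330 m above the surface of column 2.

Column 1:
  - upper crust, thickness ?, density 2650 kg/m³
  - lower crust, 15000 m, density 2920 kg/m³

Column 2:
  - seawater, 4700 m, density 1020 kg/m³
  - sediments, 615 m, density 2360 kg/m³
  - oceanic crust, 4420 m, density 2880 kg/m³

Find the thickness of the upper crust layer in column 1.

Take the compensation level at the base of the deeper column (depth z_c below the surface of column 1) and equate Σ ρ_i t_i down to z_c; mantle fills any gap and the z_c terms cancel.
Column 1: x×2650 + 15000×2920 + (z_c − 15000 − x)×3380
Column 2: 2330×0 + 4700×1020 + 615×2360 + 4420×2880 + (z_c − 2330 − 9735)×3380
The z_c×3380 term appears on both sides and cancels. Collect the known terms of each column as K = Σ(ρt)_known − 3380 × (depth of known layers): K_1 = 43800000 − 3380×15000 = −6900000; K_2 = 18975000 − 3380×(2330 + 9735) = −21804700.
Balance: K_1 − x×(3380 − 2650) = K_2, so x = (K_1 − K_2)/(3380 − 2650) = 14904700/730 = 20400 m.

20400 m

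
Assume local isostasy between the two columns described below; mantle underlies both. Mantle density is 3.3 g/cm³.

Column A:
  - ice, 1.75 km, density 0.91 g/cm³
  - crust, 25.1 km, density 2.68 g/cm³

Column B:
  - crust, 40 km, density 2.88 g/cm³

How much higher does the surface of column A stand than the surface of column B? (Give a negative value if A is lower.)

0.892 km

For any compensation level in the mantle, the mantle terms cancel and isostasy reduces to e = (Σt_A − Σt_B) − (Σ(ρt)_A − Σ(ρt)_B) / ρ_m.
Σt_A = 26.85 km; Σt_B = 40 km; Σ(ρt)_A = 68.8605; Σ(ρt)_B = 115.2 (in km·g/cm³).
e = (26.85 − 40) − (68.8605 − 115.2) / 3.3 = 0.892 km.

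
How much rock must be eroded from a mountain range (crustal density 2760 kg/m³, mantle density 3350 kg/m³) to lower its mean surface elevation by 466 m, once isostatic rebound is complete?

Net drop Δ = e − u = e − e ρ_c/ρ_m = e (ρ_m − ρ_c)/ρ_m.
e = Δ ρ_m/(ρ_m − ρ_c) = 466 m × 3350/590 = 2650 m.

2650 m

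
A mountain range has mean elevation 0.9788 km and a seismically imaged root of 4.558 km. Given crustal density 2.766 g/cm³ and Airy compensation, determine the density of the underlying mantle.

3.36 g/cm³

Airy balance: ρ_c h = (ρ_m − ρ_c) r → ρ_m = ρ_c (1 + h/r).
ρ_m = 2.766 × (1 + 0.9788 km/4.558 km) = 3.36 g/cm³.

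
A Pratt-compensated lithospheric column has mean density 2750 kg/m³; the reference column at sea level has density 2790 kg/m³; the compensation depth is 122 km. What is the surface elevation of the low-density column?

ρ_ref D = ρ (D + h) → h = D (ρ_ref − ρ)/ρ.
h = 122 km × (2790 − 2750)/2750 = 1.77 km.

1.77 km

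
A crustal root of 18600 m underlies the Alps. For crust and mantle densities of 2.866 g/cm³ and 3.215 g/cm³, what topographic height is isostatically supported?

2260 m

Balancing pressure at the compensation depth: ρ_c h = (ρ_m − ρ_c) r.
h = r (ρ_m − ρ_c) / ρ_c = 18600 m × (3.215 − 2.866) / 2.866 = 2260 m.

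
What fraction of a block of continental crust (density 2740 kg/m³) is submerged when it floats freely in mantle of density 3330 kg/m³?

0.823

Submerged fraction = ρ_obj/ρ_fluid = 2740/3330 = 0.823.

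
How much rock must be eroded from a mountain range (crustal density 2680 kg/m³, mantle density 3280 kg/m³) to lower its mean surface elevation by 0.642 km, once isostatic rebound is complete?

Net drop Δ = e − u = e − e ρ_c/ρ_m = e (ρ_m − ρ_c)/ρ_m.
e = Δ ρ_m/(ρ_m − ρ_c) = 0.642 km × 3280/600 = 3.51 km.

3.51 km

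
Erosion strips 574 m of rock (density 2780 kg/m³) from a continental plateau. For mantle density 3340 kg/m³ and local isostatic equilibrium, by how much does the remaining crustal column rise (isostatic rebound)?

Unloading: uplift u = e ρ_c/ρ_m = 574 m × 2780/3340 = 478 m.

478 m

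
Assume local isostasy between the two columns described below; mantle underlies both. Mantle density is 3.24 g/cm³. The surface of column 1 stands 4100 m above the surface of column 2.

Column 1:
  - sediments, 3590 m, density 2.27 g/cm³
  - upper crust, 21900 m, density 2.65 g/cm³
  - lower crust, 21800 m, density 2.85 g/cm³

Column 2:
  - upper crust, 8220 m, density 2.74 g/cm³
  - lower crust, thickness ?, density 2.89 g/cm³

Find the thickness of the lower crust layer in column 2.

Take the compensation level at the base of the deeper column (depth z_c below the surface of column 1) and equate Σ ρ_i t_i down to z_c; mantle fills any gap and the z_c terms cancel.
Column 1: 3590×2.27 + 21900×2.65 + 21800×2.85 + (z_c − 47290)×3.24
Column 2: 4100×0 + 8220×2.74 + x×2.89 + (z_c − 4100 − 8220 − x)×3.24
The z_c×3.24 term appears on both sides and cancels. Collect the known terms of each column as K = Σ(ρt)_known − 3.24 × (depth of known layers): K_1 = 128314.3 − 3.24×47290 = −24905.3; K_2 = 22522.8 − 3.24×(4100 + 8220) = −17394.
Balance: K_1 = K_2 − x×(3.24 − 2.89), so x = (K_2 − K_1)/(3.24 − 2.89) = 7511.3/0.35 = 21500 m.

21500 m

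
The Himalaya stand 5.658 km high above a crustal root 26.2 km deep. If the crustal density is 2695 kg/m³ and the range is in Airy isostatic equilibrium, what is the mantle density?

Airy balance: ρ_c h = (ρ_m − ρ_c) r → ρ_m = ρ_c (1 + h/r).
ρ_m = 2695 × (1 + 5.658 km/26.2 km) = 3280 kg/m³.

3280 kg/m³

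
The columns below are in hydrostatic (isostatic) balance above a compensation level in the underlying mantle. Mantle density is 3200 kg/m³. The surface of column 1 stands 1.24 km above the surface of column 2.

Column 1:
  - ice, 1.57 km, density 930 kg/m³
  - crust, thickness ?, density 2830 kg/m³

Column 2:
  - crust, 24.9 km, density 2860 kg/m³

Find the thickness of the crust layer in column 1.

24 km

Take the compensation level at the base of the deeper column (depth z_c below the surface of column 1) and equate Σ ρ_i t_i down to z_c; mantle fills any gap and the z_c terms cancel.
Column 1: 1.57×930 + x×2830 + (z_c − 1.57 − x)×3200
Column 2: 1.24×0 + 24.9×2860 + (z_c − 1.24 − 24.9)×3200
The z_c×3200 term appears on both sides and cancels. Collect the known terms of each column as K = Σ(ρt)_known − 3200 × (depth of known layers): K_1 = 1460.1 − 3200×1.57 = −3563.9; K_2 = 71214 − 3200×(1.24 + 24.9) = −12434.
Balance: K_1 − x×(3200 − 2830) = K_2, so x = (K_1 − K_2)/(3200 − 2830) = 8870.1/370 = 24 km.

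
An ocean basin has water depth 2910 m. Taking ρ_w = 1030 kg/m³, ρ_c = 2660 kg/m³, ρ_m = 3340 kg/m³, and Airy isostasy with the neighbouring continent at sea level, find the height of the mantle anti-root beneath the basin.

6980 m

By Archimedes' principle applied to the lithosphere: replacing crust with seawater at the top is compensated by replacing crust with mantle at the base: d (ρ_c − ρ_w) = a (ρ_m − ρ_c).
a = d (ρ_c − ρ_w)/(ρ_m − ρ_c) = 2910 m × 1630/680 = 6980 m.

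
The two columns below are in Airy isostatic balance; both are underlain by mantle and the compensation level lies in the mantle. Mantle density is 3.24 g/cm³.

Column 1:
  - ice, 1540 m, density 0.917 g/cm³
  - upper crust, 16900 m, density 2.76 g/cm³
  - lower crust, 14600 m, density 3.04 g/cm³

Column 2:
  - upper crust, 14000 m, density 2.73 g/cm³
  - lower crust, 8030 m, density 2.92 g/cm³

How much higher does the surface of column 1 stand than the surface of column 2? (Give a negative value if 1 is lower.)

For any compensation level in the mantle, the mantle terms cancel and isostasy reduces to e = (Σt_1 − Σt_2) − (Σ(ρt)_1 − Σ(ρt)_2) / ρ_m.
Σt_1 = 33040 m; Σt_2 = 22030 m; Σ(ρt)_1 = 92440.18; Σ(ρt)_2 = 61667.6 (in m·g/cm³).
e = (33040 − 22030) − (92440.18 − 61667.6) / 3.24 = 1510 m.

1510 m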